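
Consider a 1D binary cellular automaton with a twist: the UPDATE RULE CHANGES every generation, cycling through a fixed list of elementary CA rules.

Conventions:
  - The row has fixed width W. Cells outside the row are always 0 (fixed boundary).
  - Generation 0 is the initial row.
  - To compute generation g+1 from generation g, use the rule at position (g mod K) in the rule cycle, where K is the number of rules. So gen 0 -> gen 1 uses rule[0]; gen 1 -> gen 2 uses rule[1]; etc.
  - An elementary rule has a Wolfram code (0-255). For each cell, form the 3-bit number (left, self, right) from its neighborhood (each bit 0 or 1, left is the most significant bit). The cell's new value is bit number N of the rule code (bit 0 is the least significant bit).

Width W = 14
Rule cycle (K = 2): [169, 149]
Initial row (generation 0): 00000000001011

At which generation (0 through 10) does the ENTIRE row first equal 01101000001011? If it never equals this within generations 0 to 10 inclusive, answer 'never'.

Gen 0: 00000000001011
Gen 1 (rule 169): 11111111100110
Gen 2 (rule 149): 01111111010001
Gen 3 (rule 169): 01111110100100
Gen 4 (rule 149): 00111100110111
Gen 5 (rule 169): 10111000101110
Gen 6 (rule 149): 10010110100101
Gen 7 (rule 169): 00001101000010
Gen 8 (rule 149): 11100001111011
Gen 9 (rule 169): 11001101110110
Gen 10 (rule 149): 00100000100001

Answer: never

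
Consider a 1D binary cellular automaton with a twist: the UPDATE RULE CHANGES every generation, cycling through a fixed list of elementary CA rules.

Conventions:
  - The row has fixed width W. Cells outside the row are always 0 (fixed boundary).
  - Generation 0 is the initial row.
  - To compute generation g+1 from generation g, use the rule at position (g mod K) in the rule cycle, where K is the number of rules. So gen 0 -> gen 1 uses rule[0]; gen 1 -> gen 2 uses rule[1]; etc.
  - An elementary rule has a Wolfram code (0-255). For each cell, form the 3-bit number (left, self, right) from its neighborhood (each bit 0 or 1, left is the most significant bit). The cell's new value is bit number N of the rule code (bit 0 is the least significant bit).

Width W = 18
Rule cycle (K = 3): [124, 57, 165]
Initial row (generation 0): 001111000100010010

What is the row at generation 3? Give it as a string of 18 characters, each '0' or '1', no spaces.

Answer: 100111111111111000

Derivation:
Gen 0: 001111000100010010
Gen 1 (rule 124): 001001100110011011
Gen 2 (rule 57): 100101010101010110
Gen 3 (rule 165): 100111111111111000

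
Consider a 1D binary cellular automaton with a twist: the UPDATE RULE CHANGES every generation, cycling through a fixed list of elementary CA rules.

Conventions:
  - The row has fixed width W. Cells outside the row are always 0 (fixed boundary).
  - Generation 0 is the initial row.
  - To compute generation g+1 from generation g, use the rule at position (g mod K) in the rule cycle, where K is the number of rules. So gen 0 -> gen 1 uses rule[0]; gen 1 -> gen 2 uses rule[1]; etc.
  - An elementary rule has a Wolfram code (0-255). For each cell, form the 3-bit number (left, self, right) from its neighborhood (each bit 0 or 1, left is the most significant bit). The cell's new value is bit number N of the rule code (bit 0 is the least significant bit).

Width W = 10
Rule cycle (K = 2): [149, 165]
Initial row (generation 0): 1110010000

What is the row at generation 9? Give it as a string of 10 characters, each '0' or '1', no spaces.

Answer: 0111000011

Derivation:
Gen 0: 1110010000
Gen 1 (rule 149): 0101011111
Gen 2 (rule 165): 0111101110
Gen 3 (rule 149): 0011000101
Gen 4 (rule 165): 1000010111
Gen 5 (rule 149): 1111010010
Gen 6 (rule 165): 0110110010
Gen 7 (rule 149): 0000001011
Gen 8 (rule 165): 1111101100
Gen 9 (rule 149): 0111000011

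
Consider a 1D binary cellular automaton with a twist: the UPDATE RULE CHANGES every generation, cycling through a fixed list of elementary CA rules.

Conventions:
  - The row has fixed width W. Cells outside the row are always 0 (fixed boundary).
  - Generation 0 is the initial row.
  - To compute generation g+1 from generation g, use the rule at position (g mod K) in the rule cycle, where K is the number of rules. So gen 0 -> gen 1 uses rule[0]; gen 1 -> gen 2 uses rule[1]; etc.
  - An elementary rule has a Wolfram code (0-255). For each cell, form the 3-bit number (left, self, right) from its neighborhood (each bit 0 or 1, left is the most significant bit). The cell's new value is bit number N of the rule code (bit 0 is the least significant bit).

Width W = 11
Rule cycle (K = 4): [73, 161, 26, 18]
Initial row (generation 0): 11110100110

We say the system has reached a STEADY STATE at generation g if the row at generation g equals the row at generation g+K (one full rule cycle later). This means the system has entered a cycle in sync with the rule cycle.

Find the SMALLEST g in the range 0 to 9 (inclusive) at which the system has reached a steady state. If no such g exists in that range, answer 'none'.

Answer: none

Derivation:
Gen 0: 11110100110
Gen 1 (rule 73): 10010000110
Gen 2 (rule 161): 00000110000
Gen 3 (rule 26): 00001101000
Gen 4 (rule 18): 00010000100
Gen 5 (rule 73): 11000110001
Gen 6 (rule 161): 00010000100
Gen 7 (rule 26): 00101001010
Gen 8 (rule 18): 01000110001
Gen 9 (rule 73): 00010110100
Gen 10 (rule 161): 11001001001
Gen 11 (rule 26): 10110110110
Gen 12 (rule 18): 00000000001
Gen 13 (rule 73): 11111111100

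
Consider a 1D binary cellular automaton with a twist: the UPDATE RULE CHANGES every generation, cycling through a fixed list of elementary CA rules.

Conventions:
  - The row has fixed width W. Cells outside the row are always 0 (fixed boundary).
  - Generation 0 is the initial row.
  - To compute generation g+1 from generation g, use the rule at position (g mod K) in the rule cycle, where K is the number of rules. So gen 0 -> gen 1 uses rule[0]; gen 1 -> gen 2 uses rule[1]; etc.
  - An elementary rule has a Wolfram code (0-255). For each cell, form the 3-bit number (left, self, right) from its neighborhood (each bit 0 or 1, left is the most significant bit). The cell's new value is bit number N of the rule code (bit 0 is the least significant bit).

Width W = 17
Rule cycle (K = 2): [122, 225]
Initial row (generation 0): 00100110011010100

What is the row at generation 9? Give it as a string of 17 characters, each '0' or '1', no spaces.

Gen 0: 00100110011010100
Gen 1 (rule 122): 01011111111101010
Gen 2 (rule 225): 00101111111110100
Gen 3 (rule 122): 01011000000011010
Gen 4 (rule 225): 00101011111001100
Gen 5 (rule 122): 01010110001111110
Gen 6 (rule 225): 00101010100111110
Gen 7 (rule 122): 01010101011100011
Gen 8 (rule 225): 00101010101101001
Gen 9 (rule 122): 01010101011110110

Answer: 01010101011110110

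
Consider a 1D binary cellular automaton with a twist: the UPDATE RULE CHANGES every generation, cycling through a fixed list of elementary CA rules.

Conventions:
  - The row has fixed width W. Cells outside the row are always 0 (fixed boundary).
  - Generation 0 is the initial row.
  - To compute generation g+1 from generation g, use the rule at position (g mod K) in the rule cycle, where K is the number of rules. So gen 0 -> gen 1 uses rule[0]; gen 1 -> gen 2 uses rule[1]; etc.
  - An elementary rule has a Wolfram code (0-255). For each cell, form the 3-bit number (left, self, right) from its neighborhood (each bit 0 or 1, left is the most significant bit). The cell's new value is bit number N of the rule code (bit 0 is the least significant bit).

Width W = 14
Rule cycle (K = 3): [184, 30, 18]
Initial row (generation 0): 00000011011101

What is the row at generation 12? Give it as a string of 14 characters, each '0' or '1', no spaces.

Gen 0: 00000011011101
Gen 1 (rule 184): 00000010111010
Gen 2 (rule 30): 00000110100011
Gen 3 (rule 18): 00001000010100
Gen 4 (rule 184): 00000100001010
Gen 5 (rule 30): 00001110011011
Gen 6 (rule 18): 00010001100000
Gen 7 (rule 184): 00001001010000
Gen 8 (rule 30): 00011111011000
Gen 9 (rule 18): 00100000000100
Gen 10 (rule 184): 00010000000010
Gen 11 (rule 30): 00111000000111
Gen 12 (rule 18): 01000100001000

Answer: 01000100001000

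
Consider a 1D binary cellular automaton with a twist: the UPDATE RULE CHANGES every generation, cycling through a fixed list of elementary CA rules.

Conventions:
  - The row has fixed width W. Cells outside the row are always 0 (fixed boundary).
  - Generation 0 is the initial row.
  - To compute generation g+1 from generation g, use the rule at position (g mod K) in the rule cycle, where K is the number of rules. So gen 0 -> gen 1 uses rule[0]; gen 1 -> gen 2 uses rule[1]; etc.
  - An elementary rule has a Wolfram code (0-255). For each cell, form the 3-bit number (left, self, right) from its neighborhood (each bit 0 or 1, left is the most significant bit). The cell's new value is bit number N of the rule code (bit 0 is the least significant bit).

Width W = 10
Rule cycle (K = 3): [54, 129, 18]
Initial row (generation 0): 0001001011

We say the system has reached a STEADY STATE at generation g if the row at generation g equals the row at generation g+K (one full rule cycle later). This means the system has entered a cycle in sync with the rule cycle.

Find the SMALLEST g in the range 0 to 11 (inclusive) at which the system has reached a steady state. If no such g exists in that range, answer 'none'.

Gen 0: 0001001011
Gen 1 (rule 54): 0011111100
Gen 2 (rule 129): 1001111001
Gen 3 (rule 18): 0110000110
Gen 4 (rule 54): 1001001001
Gen 5 (rule 129): 0000000000
Gen 6 (rule 18): 0000000000
Gen 7 (rule 54): 0000000000
Gen 8 (rule 129): 1111111111
Gen 9 (rule 18): 0000000000
Gen 10 (rule 54): 0000000000
Gen 11 (rule 129): 1111111111
Gen 12 (rule 18): 0000000000
Gen 13 (rule 54): 0000000000
Gen 14 (rule 129): 1111111111

Answer: 6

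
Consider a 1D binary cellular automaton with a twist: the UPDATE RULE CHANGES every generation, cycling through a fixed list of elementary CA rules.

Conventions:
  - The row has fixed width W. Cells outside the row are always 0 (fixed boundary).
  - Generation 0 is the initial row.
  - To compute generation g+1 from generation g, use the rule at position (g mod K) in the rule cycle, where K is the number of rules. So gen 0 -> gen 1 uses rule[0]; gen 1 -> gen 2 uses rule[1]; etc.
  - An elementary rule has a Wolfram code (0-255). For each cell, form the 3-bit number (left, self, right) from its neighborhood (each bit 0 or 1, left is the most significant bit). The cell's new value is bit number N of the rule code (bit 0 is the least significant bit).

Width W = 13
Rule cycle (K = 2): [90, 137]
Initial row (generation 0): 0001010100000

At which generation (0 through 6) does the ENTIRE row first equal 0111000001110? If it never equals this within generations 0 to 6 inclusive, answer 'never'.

Answer: never

Derivation:
Gen 0: 0001010100000
Gen 1 (rule 90): 0010000010000
Gen 2 (rule 137): 1000111000111
Gen 3 (rule 90): 0101101101101
Gen 4 (rule 137): 0001001001000
Gen 5 (rule 90): 0010110110100
Gen 6 (rule 137): 1000100100001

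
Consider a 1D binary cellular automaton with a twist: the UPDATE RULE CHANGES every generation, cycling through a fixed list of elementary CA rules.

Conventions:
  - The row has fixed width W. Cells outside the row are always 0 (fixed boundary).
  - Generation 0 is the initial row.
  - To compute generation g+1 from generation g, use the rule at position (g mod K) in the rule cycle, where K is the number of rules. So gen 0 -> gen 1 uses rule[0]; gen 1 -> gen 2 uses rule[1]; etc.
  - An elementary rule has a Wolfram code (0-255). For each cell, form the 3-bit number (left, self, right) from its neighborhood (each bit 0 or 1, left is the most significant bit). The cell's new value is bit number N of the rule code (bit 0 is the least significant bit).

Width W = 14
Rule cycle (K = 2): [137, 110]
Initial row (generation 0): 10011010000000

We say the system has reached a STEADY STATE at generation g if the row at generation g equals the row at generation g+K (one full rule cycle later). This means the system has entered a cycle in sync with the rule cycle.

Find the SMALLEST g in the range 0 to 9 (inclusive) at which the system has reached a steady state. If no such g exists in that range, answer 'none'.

Gen 0: 10011010000000
Gen 1 (rule 137): 00010000111111
Gen 2 (rule 110): 00110001100001
Gen 3 (rule 137): 10100101001100
Gen 4 (rule 110): 11101111011100
Gen 5 (rule 137): 11001110011001
Gen 6 (rule 110): 11011010111011
Gen 7 (rule 137): 10010000110010
Gen 8 (rule 110): 10110001110110
Gen 9 (rule 137): 00100101100100
Gen 10 (rule 110): 01101111101100
Gen 11 (rule 137): 01001111001001

Answer: none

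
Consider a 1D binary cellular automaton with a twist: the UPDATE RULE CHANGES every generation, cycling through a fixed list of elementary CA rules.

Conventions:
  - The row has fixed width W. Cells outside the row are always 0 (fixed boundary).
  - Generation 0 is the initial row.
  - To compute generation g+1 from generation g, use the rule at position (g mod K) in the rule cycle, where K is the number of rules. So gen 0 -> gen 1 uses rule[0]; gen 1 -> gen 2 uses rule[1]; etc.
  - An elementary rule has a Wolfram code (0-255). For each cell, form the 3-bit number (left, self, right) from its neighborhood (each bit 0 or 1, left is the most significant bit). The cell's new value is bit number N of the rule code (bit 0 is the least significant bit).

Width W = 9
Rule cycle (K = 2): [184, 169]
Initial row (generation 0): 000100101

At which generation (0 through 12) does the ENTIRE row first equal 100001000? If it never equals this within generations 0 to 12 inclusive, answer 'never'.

Answer: never

Derivation:
Gen 0: 000100101
Gen 1 (rule 184): 000010010
Gen 2 (rule 169): 111000000
Gen 3 (rule 184): 110100000
Gen 4 (rule 169): 101001111
Gen 5 (rule 184): 010101110
Gen 6 (rule 169): 001011100
Gen 7 (rule 184): 000111010
Gen 8 (rule 169): 110110100
Gen 9 (rule 184): 101101010
Gen 10 (rule 169): 011010100
Gen 11 (rule 184): 010101010
Gen 12 (rule 169): 001010100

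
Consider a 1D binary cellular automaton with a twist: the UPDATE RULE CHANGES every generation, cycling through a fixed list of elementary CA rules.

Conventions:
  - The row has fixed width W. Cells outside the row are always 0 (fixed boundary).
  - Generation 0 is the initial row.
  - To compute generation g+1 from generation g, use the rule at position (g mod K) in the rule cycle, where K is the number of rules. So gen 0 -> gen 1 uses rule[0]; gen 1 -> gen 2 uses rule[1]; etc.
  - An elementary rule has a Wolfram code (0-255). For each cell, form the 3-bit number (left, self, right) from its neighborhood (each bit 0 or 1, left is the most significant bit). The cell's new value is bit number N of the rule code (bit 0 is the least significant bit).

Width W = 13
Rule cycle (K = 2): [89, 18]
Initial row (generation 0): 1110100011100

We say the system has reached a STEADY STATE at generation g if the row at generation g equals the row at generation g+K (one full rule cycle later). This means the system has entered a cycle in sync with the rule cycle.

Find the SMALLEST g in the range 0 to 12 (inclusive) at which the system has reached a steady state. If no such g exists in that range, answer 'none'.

Gen 0: 1110100011100
Gen 1 (rule 89): 1010011010111
Gen 2 (rule 18): 0001100000000
Gen 3 (rule 89): 1101111111111
Gen 4 (rule 18): 0000000000000
Gen 5 (rule 89): 1111111111111
Gen 6 (rule 18): 0000000000000
Gen 7 (rule 89): 1111111111111
Gen 8 (rule 18): 0000000000000
Gen 9 (rule 89): 1111111111111
Gen 10 (rule 18): 0000000000000
Gen 11 (rule 89): 1111111111111
Gen 12 (rule 18): 0000000000000
Gen 13 (rule 89): 1111111111111
Gen 14 (rule 18): 0000000000000

Answer: 4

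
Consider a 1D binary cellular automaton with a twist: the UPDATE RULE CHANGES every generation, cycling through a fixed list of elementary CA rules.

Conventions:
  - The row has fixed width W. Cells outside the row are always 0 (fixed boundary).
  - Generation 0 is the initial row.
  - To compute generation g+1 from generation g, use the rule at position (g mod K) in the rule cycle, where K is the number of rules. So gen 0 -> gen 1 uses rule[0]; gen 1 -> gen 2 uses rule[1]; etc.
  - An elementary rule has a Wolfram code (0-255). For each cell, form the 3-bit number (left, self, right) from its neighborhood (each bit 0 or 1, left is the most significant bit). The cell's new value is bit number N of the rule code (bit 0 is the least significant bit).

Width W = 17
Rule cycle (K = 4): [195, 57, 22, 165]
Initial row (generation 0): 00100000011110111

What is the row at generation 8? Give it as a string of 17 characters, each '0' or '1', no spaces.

Gen 0: 00100000011110111
Gen 1 (rule 195): 11001111101110011
Gen 2 (rule 57): 10101000011001010
Gen 3 (rule 22): 10101100100111011
Gen 4 (rule 165): 11110000100010100
Gen 5 (rule 195): 01110111001100001
Gen 6 (rule 57): 01001100101011100
Gen 7 (rule 22): 11110011101000010
Gen 8 (rule 165): 01100001011011010

Answer: 01100001011011010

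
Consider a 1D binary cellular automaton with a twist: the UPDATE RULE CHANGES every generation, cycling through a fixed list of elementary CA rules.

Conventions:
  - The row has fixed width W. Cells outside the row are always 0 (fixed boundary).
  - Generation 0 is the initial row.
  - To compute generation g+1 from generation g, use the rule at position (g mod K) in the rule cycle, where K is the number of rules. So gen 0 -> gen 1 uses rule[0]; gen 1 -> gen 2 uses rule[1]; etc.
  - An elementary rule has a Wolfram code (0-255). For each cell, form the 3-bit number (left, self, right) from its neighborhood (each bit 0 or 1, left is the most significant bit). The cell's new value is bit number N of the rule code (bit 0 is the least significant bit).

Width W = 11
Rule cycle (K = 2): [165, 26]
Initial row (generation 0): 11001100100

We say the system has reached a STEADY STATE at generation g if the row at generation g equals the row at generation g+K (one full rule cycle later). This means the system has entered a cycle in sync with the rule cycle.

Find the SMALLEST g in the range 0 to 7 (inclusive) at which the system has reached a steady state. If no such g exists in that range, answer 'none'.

Answer: none

Derivation:
Gen 0: 11001100100
Gen 1 (rule 165): 00000000101
Gen 2 (rule 26): 00000001000
Gen 3 (rule 165): 11111101011
Gen 4 (rule 26): 10000000010
Gen 5 (rule 165): 10111111010
Gen 6 (rule 26): 00100000001
Gen 7 (rule 165): 10101111101
Gen 8 (rule 26): 00001000000
Gen 9 (rule 165): 11101011111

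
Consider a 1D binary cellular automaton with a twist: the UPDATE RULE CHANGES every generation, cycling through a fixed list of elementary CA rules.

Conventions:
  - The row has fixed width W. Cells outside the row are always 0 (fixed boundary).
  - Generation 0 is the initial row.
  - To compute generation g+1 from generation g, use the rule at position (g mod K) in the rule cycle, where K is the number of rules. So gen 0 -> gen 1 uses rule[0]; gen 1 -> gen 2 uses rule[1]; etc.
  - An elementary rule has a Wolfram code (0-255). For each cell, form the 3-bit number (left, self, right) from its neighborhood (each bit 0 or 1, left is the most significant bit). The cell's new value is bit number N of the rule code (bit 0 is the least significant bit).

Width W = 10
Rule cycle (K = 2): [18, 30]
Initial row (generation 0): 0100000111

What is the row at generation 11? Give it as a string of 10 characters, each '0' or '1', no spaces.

Gen 0: 0100000111
Gen 1 (rule 18): 1010001000
Gen 2 (rule 30): 1011011100
Gen 3 (rule 18): 0000000010
Gen 4 (rule 30): 0000000111
Gen 5 (rule 18): 0000001000
Gen 6 (rule 30): 0000011100
Gen 7 (rule 18): 0000100010
Gen 8 (rule 30): 0001110111
Gen 9 (rule 18): 0010000000
Gen 10 (rule 30): 0111000000
Gen 11 (rule 18): 1000100000

Answer: 1000100000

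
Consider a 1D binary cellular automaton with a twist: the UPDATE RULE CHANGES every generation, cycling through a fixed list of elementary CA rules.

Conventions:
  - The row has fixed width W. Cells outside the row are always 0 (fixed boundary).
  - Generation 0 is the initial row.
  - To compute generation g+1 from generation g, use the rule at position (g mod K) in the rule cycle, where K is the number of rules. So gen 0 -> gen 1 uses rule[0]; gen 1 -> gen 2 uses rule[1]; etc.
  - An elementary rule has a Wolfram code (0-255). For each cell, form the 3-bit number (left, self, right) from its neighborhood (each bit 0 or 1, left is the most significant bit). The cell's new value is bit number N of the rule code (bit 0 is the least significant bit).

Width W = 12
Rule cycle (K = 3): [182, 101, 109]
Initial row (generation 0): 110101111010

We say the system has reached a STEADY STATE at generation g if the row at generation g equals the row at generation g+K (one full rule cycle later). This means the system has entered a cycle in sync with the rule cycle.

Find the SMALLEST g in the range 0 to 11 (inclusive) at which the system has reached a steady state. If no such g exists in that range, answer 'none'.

Answer: none

Derivation:
Gen 0: 110101111010
Gen 1 (rule 182): 001110110111
Gen 2 (rule 101): 100011011001
Gen 3 (rule 109): 101011111001
Gen 4 (rule 182): 111101110111
Gen 5 (rule 101): 000110011001
Gen 6 (rule 109): 110110011001
Gen 7 (rule 182): 001001100111
Gen 8 (rule 101): 101000100001
Gen 9 (rule 109): 111010101101
Gen 10 (rule 182): 010111110011
Gen 11 (rule 101): 011000010001
Gen 12 (rule 109): 011011010101
Gen 13 (rule 182): 100100111111
Gen 14 (rule 101): 100100000001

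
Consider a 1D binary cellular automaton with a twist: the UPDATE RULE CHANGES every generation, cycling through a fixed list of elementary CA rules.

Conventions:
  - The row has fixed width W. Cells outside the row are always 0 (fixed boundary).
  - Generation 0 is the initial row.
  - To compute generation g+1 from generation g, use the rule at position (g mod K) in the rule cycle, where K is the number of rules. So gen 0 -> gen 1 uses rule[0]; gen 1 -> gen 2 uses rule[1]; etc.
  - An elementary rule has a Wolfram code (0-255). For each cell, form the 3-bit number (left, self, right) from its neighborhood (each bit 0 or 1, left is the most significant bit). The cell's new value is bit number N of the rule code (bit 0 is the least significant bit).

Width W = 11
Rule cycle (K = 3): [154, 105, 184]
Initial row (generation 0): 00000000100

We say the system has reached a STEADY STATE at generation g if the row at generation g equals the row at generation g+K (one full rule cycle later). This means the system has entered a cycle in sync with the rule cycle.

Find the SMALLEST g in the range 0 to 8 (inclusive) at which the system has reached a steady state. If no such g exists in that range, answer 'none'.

Gen 0: 00000000100
Gen 1 (rule 154): 00000001010
Gen 2 (rule 105): 11111100100
Gen 3 (rule 184): 11111010010
Gen 4 (rule 154): 11110001101
Gen 5 (rule 105): 10010101110
Gen 6 (rule 184): 01001011101
Gen 7 (rule 154): 10110011000
Gen 8 (rule 105): 01110011011
Gen 9 (rule 184): 01101010110
Gen 10 (rule 154): 11000000101
Gen 11 (rule 105): 11011110010

Answer: none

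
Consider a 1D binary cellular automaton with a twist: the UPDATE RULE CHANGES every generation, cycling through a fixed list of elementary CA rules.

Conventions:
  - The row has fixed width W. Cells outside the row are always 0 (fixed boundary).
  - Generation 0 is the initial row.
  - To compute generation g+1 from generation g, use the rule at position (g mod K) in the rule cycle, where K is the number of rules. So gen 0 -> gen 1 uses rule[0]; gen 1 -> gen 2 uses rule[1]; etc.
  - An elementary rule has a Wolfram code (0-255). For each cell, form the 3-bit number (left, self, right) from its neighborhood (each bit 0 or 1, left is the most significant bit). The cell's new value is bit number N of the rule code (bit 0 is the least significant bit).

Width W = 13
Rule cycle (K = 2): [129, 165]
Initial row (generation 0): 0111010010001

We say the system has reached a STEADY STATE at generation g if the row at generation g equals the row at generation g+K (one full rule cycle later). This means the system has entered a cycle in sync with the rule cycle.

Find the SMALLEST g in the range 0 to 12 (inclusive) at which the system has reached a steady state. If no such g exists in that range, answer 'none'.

Answer: 9

Derivation:
Gen 0: 0111010010001
Gen 1 (rule 129): 0010000000100
Gen 2 (rule 165): 1010111110101
Gen 3 (rule 129): 0000011100000
Gen 4 (rule 165): 1111001001111
Gen 5 (rule 129): 0110000000110
Gen 6 (rule 165): 0000111110000
Gen 7 (rule 129): 1110011100111
Gen 8 (rule 165): 0100001000010
Gen 9 (rule 129): 0001100011000
Gen 10 (rule 165): 1100001000011
Gen 11 (rule 129): 0001100011000
Gen 12 (rule 165): 1100001000011
Gen 13 (rule 129): 0001100011000
Gen 14 (rule 165): 1100001000011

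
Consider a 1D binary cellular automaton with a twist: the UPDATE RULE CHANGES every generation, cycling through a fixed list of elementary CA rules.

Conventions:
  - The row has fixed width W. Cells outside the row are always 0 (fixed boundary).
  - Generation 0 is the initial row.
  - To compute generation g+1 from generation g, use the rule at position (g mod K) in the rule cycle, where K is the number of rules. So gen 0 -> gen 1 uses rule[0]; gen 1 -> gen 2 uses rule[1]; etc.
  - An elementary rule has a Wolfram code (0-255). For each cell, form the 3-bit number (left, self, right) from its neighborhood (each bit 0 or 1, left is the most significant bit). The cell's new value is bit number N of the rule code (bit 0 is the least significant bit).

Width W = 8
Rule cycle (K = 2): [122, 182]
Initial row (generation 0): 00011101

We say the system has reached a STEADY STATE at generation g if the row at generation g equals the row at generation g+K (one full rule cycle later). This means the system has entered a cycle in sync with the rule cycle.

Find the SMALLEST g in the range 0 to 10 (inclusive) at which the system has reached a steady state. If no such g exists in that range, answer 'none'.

Gen 0: 00011101
Gen 1 (rule 122): 00110110
Gen 2 (rule 182): 01001001
Gen 3 (rule 122): 10110110
Gen 4 (rule 182): 11001001
Gen 5 (rule 122): 11110110
Gen 6 (rule 182): 01101001
Gen 7 (rule 122): 11110110
Gen 8 (rule 182): 01101001
Gen 9 (rule 122): 11110110
Gen 10 (rule 182): 01101001
Gen 11 (rule 122): 11110110
Gen 12 (rule 182): 01101001

Answer: 5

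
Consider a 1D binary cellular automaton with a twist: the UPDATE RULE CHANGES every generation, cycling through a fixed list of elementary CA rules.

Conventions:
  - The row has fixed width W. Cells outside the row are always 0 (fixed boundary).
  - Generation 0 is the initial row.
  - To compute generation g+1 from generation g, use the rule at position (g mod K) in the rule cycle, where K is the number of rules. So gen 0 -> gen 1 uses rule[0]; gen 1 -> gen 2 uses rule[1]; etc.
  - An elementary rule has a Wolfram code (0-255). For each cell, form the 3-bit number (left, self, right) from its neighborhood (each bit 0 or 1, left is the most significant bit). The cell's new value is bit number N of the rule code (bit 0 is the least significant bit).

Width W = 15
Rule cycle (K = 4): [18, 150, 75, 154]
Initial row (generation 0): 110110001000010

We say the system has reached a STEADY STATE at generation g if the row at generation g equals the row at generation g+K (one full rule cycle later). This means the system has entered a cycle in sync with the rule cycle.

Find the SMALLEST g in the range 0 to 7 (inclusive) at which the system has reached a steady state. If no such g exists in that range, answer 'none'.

Answer: 5

Derivation:
Gen 0: 110110001000010
Gen 1 (rule 18): 000001010100101
Gen 2 (rule 150): 000011010111101
Gen 3 (rule 75): 111111000100100
Gen 4 (rule 154): 111110101011010
Gen 5 (rule 18): 000000000000001
Gen 6 (rule 150): 000000000000011
Gen 7 (rule 75): 111111111111111
Gen 8 (rule 154): 111111111111110
Gen 9 (rule 18): 000000000000001
Gen 10 (rule 150): 000000000000011
Gen 11 (rule 75): 111111111111111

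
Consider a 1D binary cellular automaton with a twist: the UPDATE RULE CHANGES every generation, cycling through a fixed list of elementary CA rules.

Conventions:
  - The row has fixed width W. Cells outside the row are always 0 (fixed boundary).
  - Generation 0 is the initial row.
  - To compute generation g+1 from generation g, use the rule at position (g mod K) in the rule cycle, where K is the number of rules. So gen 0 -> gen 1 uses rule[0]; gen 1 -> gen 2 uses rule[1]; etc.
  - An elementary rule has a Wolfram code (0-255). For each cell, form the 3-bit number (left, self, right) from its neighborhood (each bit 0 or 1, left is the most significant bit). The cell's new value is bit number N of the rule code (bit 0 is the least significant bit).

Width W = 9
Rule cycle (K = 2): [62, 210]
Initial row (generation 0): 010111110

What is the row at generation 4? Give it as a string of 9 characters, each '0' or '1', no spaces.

Answer: 011010111

Derivation:
Gen 0: 010111110
Gen 1 (rule 62): 111100001
Gen 2 (rule 210): 011110010
Gen 3 (rule 62): 110001111
Gen 4 (rule 210): 011010111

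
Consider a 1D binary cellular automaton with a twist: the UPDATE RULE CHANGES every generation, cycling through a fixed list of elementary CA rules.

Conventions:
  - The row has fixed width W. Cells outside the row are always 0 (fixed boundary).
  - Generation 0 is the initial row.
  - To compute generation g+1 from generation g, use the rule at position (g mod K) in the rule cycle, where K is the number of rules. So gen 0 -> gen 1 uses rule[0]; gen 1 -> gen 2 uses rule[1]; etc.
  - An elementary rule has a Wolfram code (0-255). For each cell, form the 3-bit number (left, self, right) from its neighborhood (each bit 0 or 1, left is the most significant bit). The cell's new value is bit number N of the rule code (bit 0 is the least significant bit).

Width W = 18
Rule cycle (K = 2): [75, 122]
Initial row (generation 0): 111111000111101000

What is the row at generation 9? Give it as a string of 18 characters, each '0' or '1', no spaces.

Answer: 110010111111011110

Derivation:
Gen 0: 111111000111101000
Gen 1 (rule 75): 100001011100100011
Gen 2 (rule 122): 010010110111010111
Gen 3 (rule 75): 100100110101000101
Gen 4 (rule 122): 011011111010101010
Gen 5 (rule 75): 111010001000000000
Gen 6 (rule 122): 101101010100000000
Gen 7 (rule 75): 001100000001111111
Gen 8 (rule 122): 011110000011000001
Gen 9 (rule 75): 110010111111011110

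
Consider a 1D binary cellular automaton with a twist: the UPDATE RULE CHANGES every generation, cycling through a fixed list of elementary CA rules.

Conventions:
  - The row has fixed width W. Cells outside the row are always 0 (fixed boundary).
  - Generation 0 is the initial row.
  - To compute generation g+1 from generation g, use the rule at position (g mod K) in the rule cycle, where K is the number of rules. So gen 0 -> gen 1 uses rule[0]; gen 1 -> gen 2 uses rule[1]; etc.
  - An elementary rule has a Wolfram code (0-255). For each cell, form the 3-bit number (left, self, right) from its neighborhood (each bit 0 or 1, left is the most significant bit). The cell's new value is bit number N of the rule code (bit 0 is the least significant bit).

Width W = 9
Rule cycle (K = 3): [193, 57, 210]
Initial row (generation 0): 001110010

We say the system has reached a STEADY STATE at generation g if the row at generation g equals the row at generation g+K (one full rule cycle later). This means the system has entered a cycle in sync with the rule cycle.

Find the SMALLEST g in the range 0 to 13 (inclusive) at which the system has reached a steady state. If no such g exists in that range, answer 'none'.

Gen 0: 001110010
Gen 1 (rule 193): 100110000
Gen 2 (rule 57): 010101111
Gen 3 (rule 210): 100000111
Gen 4 (rule 193): 001110011
Gen 5 (rule 57): 101001010
Gen 6 (rule 210): 000110001
Gen 7 (rule 193): 110010100
Gen 8 (rule 57): 101001011
Gen 9 (rule 210): 000110001
Gen 10 (rule 193): 110010100
Gen 11 (rule 57): 101001011
Gen 12 (rule 210): 000110001
Gen 13 (rule 193): 110010100
Gen 14 (rule 57): 101001011
Gen 15 (rule 210): 000110001
Gen 16 (rule 193): 110010100

Answer: 6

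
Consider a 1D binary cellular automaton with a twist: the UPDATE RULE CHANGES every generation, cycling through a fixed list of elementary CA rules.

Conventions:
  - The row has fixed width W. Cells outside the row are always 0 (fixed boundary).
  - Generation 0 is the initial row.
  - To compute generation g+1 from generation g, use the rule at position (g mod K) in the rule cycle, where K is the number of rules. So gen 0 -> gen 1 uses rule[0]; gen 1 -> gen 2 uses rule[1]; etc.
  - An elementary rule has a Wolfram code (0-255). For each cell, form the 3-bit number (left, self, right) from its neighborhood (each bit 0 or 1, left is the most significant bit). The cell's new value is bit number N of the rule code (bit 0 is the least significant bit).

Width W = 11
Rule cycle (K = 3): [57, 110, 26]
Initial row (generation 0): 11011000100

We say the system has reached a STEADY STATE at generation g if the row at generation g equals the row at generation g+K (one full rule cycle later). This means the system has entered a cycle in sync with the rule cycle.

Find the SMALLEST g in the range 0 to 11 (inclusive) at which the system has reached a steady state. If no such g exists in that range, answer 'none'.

Answer: 9

Derivation:
Gen 0: 11011000100
Gen 1 (rule 57): 10110110011
Gen 2 (rule 110): 11111110111
Gen 3 (rule 26): 10000000100
Gen 4 (rule 57): 01111110011
Gen 5 (rule 110): 11000010111
Gen 6 (rule 26): 10100100100
Gen 7 (rule 57): 01010010011
Gen 8 (rule 110): 11110110111
Gen 9 (rule 26): 10000100100
Gen 10 (rule 57): 01110010011
Gen 11 (rule 110): 11010110111
Gen 12 (rule 26): 10000100100
Gen 13 (rule 57): 01110010011
Gen 14 (rule 110): 11010110111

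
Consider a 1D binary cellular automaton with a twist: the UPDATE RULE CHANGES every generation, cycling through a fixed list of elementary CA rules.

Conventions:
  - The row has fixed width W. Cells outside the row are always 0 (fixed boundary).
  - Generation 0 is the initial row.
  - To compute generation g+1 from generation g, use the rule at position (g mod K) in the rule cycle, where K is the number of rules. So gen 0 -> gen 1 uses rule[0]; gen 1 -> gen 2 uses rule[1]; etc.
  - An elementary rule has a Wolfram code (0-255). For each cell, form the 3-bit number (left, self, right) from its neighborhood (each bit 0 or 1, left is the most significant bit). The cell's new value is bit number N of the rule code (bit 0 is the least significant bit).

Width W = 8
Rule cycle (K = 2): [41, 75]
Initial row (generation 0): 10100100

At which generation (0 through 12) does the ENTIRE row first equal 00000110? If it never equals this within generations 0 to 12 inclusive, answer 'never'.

Answer: never

Derivation:
Gen 0: 10100100
Gen 1 (rule 41): 01000001
Gen 2 (rule 75): 10011110
Gen 3 (rule 41): 00010000
Gen 4 (rule 75): 11100111
Gen 5 (rule 41): 10000100
Gen 6 (rule 75): 00111001
Gen 7 (rule 41): 10100000
Gen 8 (rule 75): 00001111
Gen 9 (rule 41): 11101000
Gen 10 (rule 75): 10100011
Gen 11 (rule 41): 01001010
Gen 12 (rule 75): 10010000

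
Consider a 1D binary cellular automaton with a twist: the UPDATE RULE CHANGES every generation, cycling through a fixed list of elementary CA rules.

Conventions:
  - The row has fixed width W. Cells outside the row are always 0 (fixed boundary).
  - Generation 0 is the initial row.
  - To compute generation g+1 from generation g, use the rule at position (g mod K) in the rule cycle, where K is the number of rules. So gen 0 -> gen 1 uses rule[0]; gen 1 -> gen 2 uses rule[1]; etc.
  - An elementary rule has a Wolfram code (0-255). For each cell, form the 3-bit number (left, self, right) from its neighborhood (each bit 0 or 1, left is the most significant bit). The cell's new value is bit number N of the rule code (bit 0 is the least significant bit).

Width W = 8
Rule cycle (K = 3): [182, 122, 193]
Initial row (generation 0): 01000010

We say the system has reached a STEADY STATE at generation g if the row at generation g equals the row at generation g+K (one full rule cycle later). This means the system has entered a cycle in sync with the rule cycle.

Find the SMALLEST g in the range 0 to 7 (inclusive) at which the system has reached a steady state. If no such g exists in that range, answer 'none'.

Answer: none

Derivation:
Gen 0: 01000010
Gen 1 (rule 182): 11100111
Gen 2 (rule 122): 10111101
Gen 3 (rule 193): 00011100
Gen 4 (rule 182): 00101010
Gen 5 (rule 122): 01010101
Gen 6 (rule 193): 00000000
Gen 7 (rule 182): 00000000
Gen 8 (rule 122): 00000000
Gen 9 (rule 193): 11111111
Gen 10 (rule 182): 01111110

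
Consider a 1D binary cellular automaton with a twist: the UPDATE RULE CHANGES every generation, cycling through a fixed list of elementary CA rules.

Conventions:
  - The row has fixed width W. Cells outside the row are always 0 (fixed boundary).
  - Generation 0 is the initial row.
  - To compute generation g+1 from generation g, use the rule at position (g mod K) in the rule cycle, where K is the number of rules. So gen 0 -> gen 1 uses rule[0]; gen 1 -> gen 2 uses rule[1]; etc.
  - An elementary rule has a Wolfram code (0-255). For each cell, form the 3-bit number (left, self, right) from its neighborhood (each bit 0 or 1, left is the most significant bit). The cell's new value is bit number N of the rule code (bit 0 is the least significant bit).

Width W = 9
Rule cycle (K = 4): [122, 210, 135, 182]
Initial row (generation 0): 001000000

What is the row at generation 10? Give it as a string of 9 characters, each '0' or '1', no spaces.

Gen 0: 001000000
Gen 1 (rule 122): 010100000
Gen 2 (rule 210): 100010000
Gen 3 (rule 135): 101110111
Gen 4 (rule 182): 110101010
Gen 5 (rule 122): 111010101
Gen 6 (rule 210): 011000000
Gen 7 (rule 135): 100011111
Gen 8 (rule 182): 110101110
Gen 9 (rule 122): 111011011
Gen 10 (rule 210): 011001001

Answer: 011001001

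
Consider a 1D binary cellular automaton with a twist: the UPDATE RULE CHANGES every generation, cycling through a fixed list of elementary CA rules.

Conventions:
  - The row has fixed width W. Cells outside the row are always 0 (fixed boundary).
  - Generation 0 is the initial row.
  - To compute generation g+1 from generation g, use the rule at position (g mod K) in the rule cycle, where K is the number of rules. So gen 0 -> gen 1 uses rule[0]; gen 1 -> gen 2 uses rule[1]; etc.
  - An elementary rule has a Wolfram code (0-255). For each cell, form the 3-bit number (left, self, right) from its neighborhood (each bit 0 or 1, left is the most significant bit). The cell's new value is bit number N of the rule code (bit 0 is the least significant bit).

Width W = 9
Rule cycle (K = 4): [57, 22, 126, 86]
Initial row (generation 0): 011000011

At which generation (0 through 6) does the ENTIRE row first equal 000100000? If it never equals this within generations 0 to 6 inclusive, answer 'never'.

Gen 0: 011000011
Gen 1 (rule 57): 010111010
Gen 2 (rule 22): 110000011
Gen 3 (rule 126): 111000111
Gen 4 (rule 86): 001101001
Gen 5 (rule 57): 101010100
Gen 6 (rule 22): 101010110

Answer: never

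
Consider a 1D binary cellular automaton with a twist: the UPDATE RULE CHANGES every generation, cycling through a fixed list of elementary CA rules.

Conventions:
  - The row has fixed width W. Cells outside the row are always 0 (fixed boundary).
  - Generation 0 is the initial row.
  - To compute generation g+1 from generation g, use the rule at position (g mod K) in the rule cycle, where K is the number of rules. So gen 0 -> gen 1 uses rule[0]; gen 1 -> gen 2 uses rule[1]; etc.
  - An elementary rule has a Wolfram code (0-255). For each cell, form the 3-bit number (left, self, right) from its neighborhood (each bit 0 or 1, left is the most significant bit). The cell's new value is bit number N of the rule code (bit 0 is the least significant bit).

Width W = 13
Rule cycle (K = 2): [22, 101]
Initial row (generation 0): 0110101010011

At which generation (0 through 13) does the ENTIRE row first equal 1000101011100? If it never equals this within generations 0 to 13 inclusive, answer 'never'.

Gen 0: 0110101010011
Gen 1 (rule 22): 1000101011100
Gen 2 (rule 101): 1010111100101
Gen 3 (rule 22): 1010000011101
Gen 4 (rule 101): 1110111000111
Gen 5 (rule 22): 0000000101000
Gen 6 (rule 101): 1111110111011
Gen 7 (rule 22): 0000000000000
Gen 8 (rule 101): 1111111111111
Gen 9 (rule 22): 0000000000000
Gen 10 (rule 101): 1111111111111
Gen 11 (rule 22): 0000000000000
Gen 12 (rule 101): 1111111111111
Gen 13 (rule 22): 0000000000000

Answer: 1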